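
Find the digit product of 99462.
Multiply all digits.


9 × 9 × 4 × 6 × 2 = 3888


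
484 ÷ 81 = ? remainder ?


484 = 81 * 5 + 79
Check: 405 + 79 = 484

q = 5, r = 79


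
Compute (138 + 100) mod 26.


138 + 100 = 238
238 mod 26 = 4


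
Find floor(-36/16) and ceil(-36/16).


-36/16 = -2.2500
floor = -3
ceil = -2

floor = -3, ceil = -2


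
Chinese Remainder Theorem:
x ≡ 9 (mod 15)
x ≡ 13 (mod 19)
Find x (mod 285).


M = 15*19 = 285
M1 = M/15 = 19, M2 = M/19 = 15
M1^(-1) mod 15 = 4, M2^(-1) mod 19 = 14
x = 9*19*4 + 13*15*14 = 3414
3414 mod 285 = 279
Check: 279 mod 15 = 9 ✓, 279 mod 19 = 13 ✓

x ≡ 279 (mod 285)


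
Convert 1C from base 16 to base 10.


1C (base 16) = 28 (decimal)
28 (decimal) = 28 (base 10)


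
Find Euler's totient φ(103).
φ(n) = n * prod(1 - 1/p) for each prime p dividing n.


103 = 103
Prime factors: 103
φ(103) = 103 × (1-1/103)
= 103 × 102/103 = 102

φ(103) = 102


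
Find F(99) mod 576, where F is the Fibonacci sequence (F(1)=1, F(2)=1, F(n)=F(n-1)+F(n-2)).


F(k) mod 576 for k=1..99:
1, 1, 2, 3, 5, 8, 13, 21, 34, 55, 89, 144, 233, 377, 34, 411, 445, 280, 149, 429, 2, 431, 433, 288, 145, 433, 2, 435, 437, 296, 157, 453, 34, 487, 521, 432, 377, 233, 34, 267, 301, 568, 293, 285, 2, 287, 289, 0, 289, 289, 2, 291, 293, 8, 301, 309, 34, 343, 377, 144, 521, 89, 34, 123, 157, 280, 437, 141, 2, 143, 145, 288, 433, 145, 2, 147, 149, 296, 445, 165, 34, 199, 233, 432, 89, 521, 34, 555, 13, 568, 5, 573, 2, 575, 1, 0, 1, 1, 2
F(99) mod 576 = 2


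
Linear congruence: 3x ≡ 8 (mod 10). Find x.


GCD(3, 10) = 1, unique solution
a^(-1) mod 10 = 7
x = 7 * 8 mod 10 = 6

x ≡ 6 (mod 10)


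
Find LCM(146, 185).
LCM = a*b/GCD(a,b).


GCD(146, 185) = 1
LCM = 146*185/1 = 27010/1 = 27010

LCM = 27010


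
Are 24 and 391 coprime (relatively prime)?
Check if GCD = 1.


Euclidean algorithm:
391 = 16 * 24 + 7
24 = 3 * 7 + 3
7 = 2 * 3 + 1
3 = 3 * 1 + 0
GCD(24, 391) = 1

Yes, coprime (GCD = 1)


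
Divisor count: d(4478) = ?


4478 = 2^1 × 2239^1
d(4478) = (1+1) × (1+1) = 4

4 divisors


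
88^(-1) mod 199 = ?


Use the extended Euclidean algorithm on (199, 88); each row r = 199*s + 88*t:
r=199, s=1, t=0
r=88, s=0, t=1
q=2: r=23, s=1, t=-2   [199*(1) + 88*(-2) = 23]
q=3: r=19, s=-3, t=7   [199*(-3) + 88*(7) = 19]
q=1: r=4, s=4, t=-9   [199*(4) + 88*(-9) = 4]
q=4: r=3, s=-19, t=43   [199*(-19) + 88*(43) = 3]
q=1: r=1, s=23, t=-52   [199*(23) + 88*(-52) = 1]
q=3: r=0, s=-88, t=199   [199*(-88) + 88*(199) = 0]
GCD = 1 with t = -52, so 88*(-52) ≡ 1 (mod 199)
Inverse = -52 mod 199 = 147
Check: 88 * 147 = 12936 ≡ 1 (mod 199)

88^(-1) ≡ 147 (mod 199)


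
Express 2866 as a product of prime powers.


2866 / 2 = 1433
1433 / 1433 = 1
2866 = 2 × 1433


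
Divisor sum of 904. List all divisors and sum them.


Divisors of 904: 1, 2, 4, 8, 113, 226, 452, 904
Sum = 1 + 2 + 4 + 8 + 113 + 226 + 452 + 904 = 1710

σ(904) = 1710


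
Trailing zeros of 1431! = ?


floor(1431/5) = 286
floor(1431/25) = 57
floor(1431/125) = 11
floor(1431/625) = 2
Total = 356

356 trailing zeros


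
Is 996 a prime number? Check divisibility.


996 / 2 = 498 (exact division)
996 is NOT prime.

No, 996 is not prime


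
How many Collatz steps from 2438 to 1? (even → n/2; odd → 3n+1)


2438 → 1219 → 3658 → 1829 → 5488 → 2744 → 1372 → 686 → 343 → 1030 → 515 → 1546 → 773 → 2320 → 1160 → 580 → 290 → 145 → 436 → 218 → 109 → 328 → 164 → 82 → 41 → 124 → 62 → 31 → 94 → 47 → 142 → 71 → 214 → 107 → 322 → 161 → 484 → 242 → 121 → 364 → 182 → 91 → 274 → 137 → 412 → 206 → 103 → 310 → 155 → 466 → 233 → 700 → 350 → 175 → 526 → 263 → 790 → 395 → 1186 → 593 → 1780 → 890 → 445 → 1336 → 668 → 334 → 167 → 502 → 251 → 754 → 377 → 1132 → 566 → 283 → 850 → 425 → 1276 → 638 → 319 → 958 → 479 → 1438 → 719 → 2158 → 1079 → 3238 → 1619 → 4858 → 2429 → 7288 → 3644 → 1822 → 911 → 2734 → 1367 → 4102 → 2051 → 6154 → 3077 → 9232 → 4616 → 2308 → 1154 → 577 → 1732 → 866 → 433 → 1300 → 650 → 325 → 976 → 488 → 244 → 122 → 61 → 184 → 92 → 46 → 23 → 70 → 35 → 106 → 53 → 160 → 80 → 40 → 20 → 10 → 5 → 16 → 8 → 4 → 2 → 1
Total steps = 133

133 steps


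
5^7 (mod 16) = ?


5^1 mod 16 = 5
5^2 mod 16 = 9
5^3 mod 16 = 13
5^4 mod 16 = 1
5^5 mod 16 = 5
5^6 mod 16 = 9
5^7 mod 16 = 13


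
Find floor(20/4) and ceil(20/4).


20/4 = 5.0000
floor = 5
ceil = 5

floor = 5, ceil = 5


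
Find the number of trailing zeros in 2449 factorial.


floor(2449/5) = 489
floor(2449/25) = 97
floor(2449/125) = 19
floor(2449/625) = 3
Total = 608

608 trailing zeros


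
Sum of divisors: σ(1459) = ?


Divisors of 1459: 1, 1459
Sum = 1 + 1459 = 1460

σ(1459) = 1460


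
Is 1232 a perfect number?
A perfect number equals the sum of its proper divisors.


Proper divisors of 1232: 1, 2, 4, 7, 8, 11, 14, 16, 22, 28, 44, 56, 77, 88, 112, 154, 176, 308, 616
Sum = 1 + 2 + 4 + 7 + 8 + 11 + 14 + 16 + 22 + 28 + 44 + 56 + 77 + 88 + 112 + 154 + 176 + 308 + 616 = 1744

No, 1232 is not perfect (1744 ≠ 1232)


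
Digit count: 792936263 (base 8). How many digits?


792936263 in base 8 = 5720637507
Number of digits = 10

10 digits (base 8)


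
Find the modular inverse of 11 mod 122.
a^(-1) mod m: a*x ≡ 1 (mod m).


Use the extended Euclidean algorithm on (122, 11); each row r = 122*s + 11*t:
r=122, s=1, t=0
r=11, s=0, t=1
q=11: r=1, s=1, t=-11   [122*(1) + 11*(-11) = 1]
q=11: r=0, s=-11, t=122   [122*(-11) + 11*(122) = 0]
GCD = 1 with t = -11, so 11*(-11) ≡ 1 (mod 122)
Inverse = -11 mod 122 = 111
Check: 11 * 111 = 1221 ≡ 1 (mod 122)

11^(-1) ≡ 111 (mod 122)


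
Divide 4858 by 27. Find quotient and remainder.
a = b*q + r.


4858 = 27 * 179 + 25
Check: 4833 + 25 = 4858

q = 179, r = 25


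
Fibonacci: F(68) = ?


Sequence: 1, 1, 2, 3, 5, 8, 13, 21, 34, 55, 89, 144, 233, 377, 610, 987, 1597, 2584, 4181, 6765, 10946, 17711, 28657, 46368, 75025, 121393, 196418, 317811, 514229, 832040, 1346269, 2178309, 3524578, 5702887, 9227465, 14930352, 24157817, 39088169, 63245986, 102334155, 165580141, 267914296, 433494437, 701408733, 1134903170, 1836311903, 2971215073, 4807526976, 7778742049, 12586269025, 20365011074, 32951280099, 53316291173, 86267571272, 139583862445, 225851433717, 365435296162, 591286729879, 956722026041, 1548008755920, 2504730781961, 4052739537881, 6557470319842, 10610209857723, 17167680177565, 27777890035288, 44945570212853, 72723460248141
F(68) = 72723460248141


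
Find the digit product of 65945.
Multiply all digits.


6 × 5 × 9 × 4 × 5 = 5400


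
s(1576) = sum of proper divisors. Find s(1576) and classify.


Proper divisors: 1, 2, 4, 8, 197, 394, 788
Sum = 1 + 2 + 4 + 8 + 197 + 394 + 788 = 1394
1394 < 1576 → deficient

s(1576) = 1394 (deficient)


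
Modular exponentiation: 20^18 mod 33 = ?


20^1 mod 33 = 20
20^2 mod 33 = 4
20^3 mod 33 = 14
20^4 mod 33 = 16
20^5 mod 33 = 23
20^6 mod 33 = 31
20^7 mod 33 = 26
20^8 mod 33 = 25
20^9 mod 33 = 5
20^10 mod 33 = 1
20^11 mod 33 = 20
20^12 mod 33 = 4
20^13 mod 33 = 14
20^14 mod 33 = 16
20^15 mod 33 = 23
20^16 mod 33 = 31
20^17 mod 33 = 26
20^18 mod 33 = 25


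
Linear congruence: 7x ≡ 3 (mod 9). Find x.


GCD(7, 9) = 1, unique solution
a^(-1) mod 9 = 4
x = 4 * 3 mod 9 = 3

x ≡ 3 (mod 9)


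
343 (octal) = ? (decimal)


343 (base 8) = 227 (decimal)
227 (decimal) = 227 (base 10)


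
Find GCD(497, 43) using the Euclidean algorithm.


497 = 11 * 43 + 24
43 = 1 * 24 + 19
24 = 1 * 19 + 5
19 = 3 * 5 + 4
5 = 1 * 4 + 1
4 = 4 * 1 + 0
GCD = 1


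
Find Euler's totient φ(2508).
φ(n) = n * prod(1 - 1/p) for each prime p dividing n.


2508 = 2^2 × 3 × 11 × 19
Prime factors: 2, 3, 11, 19
φ(2508) = 2508 × (1-1/2) × (1-1/3) × (1-1/11) × (1-1/19)
= 2508 × 1/2 × 2/3 × 10/11 × 18/19 = 720

φ(2508) = 720


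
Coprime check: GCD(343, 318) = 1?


Euclidean algorithm:
343 = 1 * 318 + 25
318 = 12 * 25 + 18
25 = 1 * 18 + 7
18 = 2 * 7 + 4
7 = 1 * 4 + 3
4 = 1 * 3 + 1
3 = 3 * 1 + 0
GCD(343, 318) = 1

Yes, coprime (GCD = 1)


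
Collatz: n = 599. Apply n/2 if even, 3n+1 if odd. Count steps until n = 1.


599 → 1798 → 899 → 2698 → 1349 → 4048 → 2024 → 1012 → 506 → 253 → 760 → 380 → 190 → 95 → 286 → 143 → 430 → 215 → 646 → 323 → 970 → 485 → 1456 → 728 → 364 → 182 → 91 → 274 → 137 → 412 → 206 → 103 → 310 → 155 → 466 → 233 → 700 → 350 → 175 → 526 → 263 → 790 → 395 → 1186 → 593 → 1780 → 890 → 445 → 1336 → 668 → 334 → 167 → 502 → 251 → 754 → 377 → 1132 → 566 → 283 → 850 → 425 → 1276 → 638 → 319 → 958 → 479 → 1438 → 719 → 2158 → 1079 → 3238 → 1619 → 4858 → 2429 → 7288 → 3644 → 1822 → 911 → 2734 → 1367 → 4102 → 2051 → 6154 → 3077 → 9232 → 4616 → 2308 → 1154 → 577 → 1732 → 866 → 433 → 1300 → 650 → 325 → 976 → 488 → 244 → 122 → 61 → 184 → 92 → 46 → 23 → 70 → 35 → 106 → 53 → 160 → 80 → 40 → 20 → 10 → 5 → 16 → 8 → 4 → 2 → 1
Total steps = 118

118 steps


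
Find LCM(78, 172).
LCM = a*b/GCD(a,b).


GCD(78, 172) = 2
LCM = 78*172/2 = 13416/2 = 6708

LCM = 6708


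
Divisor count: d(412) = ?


412 = 2^2 × 103^1
d(412) = (2+1) × (1+1) = 6

6 divisors


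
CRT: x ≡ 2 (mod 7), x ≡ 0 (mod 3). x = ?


M = 7*3 = 21
M1 = M/7 = 3, M2 = M/3 = 7
M1^(-1) mod 7 = 5, M2^(-1) mod 3 = 1
x = 2*3*5 + 0*7*1 = 30
30 mod 21 = 9
Check: 9 mod 7 = 2 ✓, 9 mod 3 = 0 ✓

x ≡ 9 (mod 21)


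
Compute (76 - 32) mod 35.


76 - 32 = 44
44 mod 35 = 9


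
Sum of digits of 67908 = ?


6 + 7 + 9 + 0 + 8 = 30


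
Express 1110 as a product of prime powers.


1110 / 2 = 555
555 / 3 = 185
185 / 5 = 37
37 / 37 = 1
1110 = 2 × 3 × 5 × 37


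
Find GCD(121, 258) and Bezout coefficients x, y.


Tabular extended Euclidean (each row: r = 121*s + 258*t):
r=121, s=1, t=0
r=258, s=0, t=1
q=0: r=121, s=1, t=0   [121*(1) + 258*(0) = 121]
q=2: r=16, s=-2, t=1   [121*(-2) + 258*(1) = 16]
q=7: r=9, s=15, t=-7   [121*(15) + 258*(-7) = 9]
q=1: r=7, s=-17, t=8   [121*(-17) + 258*(8) = 7]
q=1: r=2, s=32, t=-15   [121*(32) + 258*(-15) = 2]
q=3: r=1, s=-113, t=53   [121*(-113) + 258*(53) = 1]
q=2: r=0, s=258, t=-121   [121*(258) + 258*(-121) = 0]
GCD = 1; from the row with r=1: x=-113, y=53
Check: 121*(-113) + 258*(53) = -13673 + 13674 = 1

GCD = 1, x = -113, y = 53


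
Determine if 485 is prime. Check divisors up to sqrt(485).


485 / 5 = 97 (exact division)
485 is NOT prime.

No, 485 is not prime


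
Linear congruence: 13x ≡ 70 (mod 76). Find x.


GCD(13, 76) = 1, unique solution
a^(-1) mod 76 = 41
x = 41 * 70 mod 76 = 58

x ≡ 58 (mod 76)


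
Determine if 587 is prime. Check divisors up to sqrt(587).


Check divisors up to sqrt(587) = 24.2281
No divisors found.
587 is prime.

Yes, 587 is prime


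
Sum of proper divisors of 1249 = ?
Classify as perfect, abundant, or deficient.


Proper divisors: 1
Sum = 1 = 1
1 < 1249 → deficient

s(1249) = 1 (deficient)


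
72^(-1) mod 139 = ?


Use the extended Euclidean algorithm on (139, 72); each row r = 139*s + 72*t:
r=139, s=1, t=0
r=72, s=0, t=1
q=1: r=67, s=1, t=-1   [139*(1) + 72*(-1) = 67]
q=1: r=5, s=-1, t=2   [139*(-1) + 72*(2) = 5]
q=13: r=2, s=14, t=-27   [139*(14) + 72*(-27) = 2]
q=2: r=1, s=-29, t=56   [139*(-29) + 72*(56) = 1]
q=2: r=0, s=72, t=-139   [139*(72) + 72*(-139) = 0]
GCD = 1 with t = 56, so 72*(56) ≡ 1 (mod 139)
Inverse = 56 mod 139 = 56
Check: 72 * 56 = 4032 ≡ 1 (mod 139)

72^(-1) ≡ 56 (mod 139)


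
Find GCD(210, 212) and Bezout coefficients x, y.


Tabular extended Euclidean (each row: r = 210*s + 212*t):
r=210, s=1, t=0
r=212, s=0, t=1
q=0: r=210, s=1, t=0   [210*(1) + 212*(0) = 210]
q=1: r=2, s=-1, t=1   [210*(-1) + 212*(1) = 2]
q=105: r=0, s=106, t=-105   [210*(106) + 212*(-105) = 0]
GCD = 2; from the row with r=2: x=-1, y=1
Check: 210*(-1) + 212*(1) = -210 + 212 = 2

GCD = 2, x = -1, y = 1


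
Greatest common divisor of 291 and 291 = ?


291 = 1 * 291 + 0
GCD = 291


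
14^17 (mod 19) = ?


14^1 mod 19 = 14
14^2 mod 19 = 6
14^3 mod 19 = 8
14^4 mod 19 = 17
14^5 mod 19 = 10
14^6 mod 19 = 7
14^7 mod 19 = 3
14^8 mod 19 = 4
14^9 mod 19 = 18
14^10 mod 19 = 5
14^11 mod 19 = 13
14^12 mod 19 = 11
14^13 mod 19 = 2
14^14 mod 19 = 9
14^15 mod 19 = 12
14^16 mod 19 = 16
14^17 mod 19 = 15


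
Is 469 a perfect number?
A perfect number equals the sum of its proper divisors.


Proper divisors of 469: 1, 7, 67
Sum = 1 + 7 + 67 = 75

No, 469 is not perfect (75 ≠ 469)


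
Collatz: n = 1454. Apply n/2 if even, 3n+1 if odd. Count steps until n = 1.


1454 → 727 → 2182 → 1091 → 3274 → 1637 → 4912 → 2456 → 1228 → 614 → 307 → 922 → 461 → 1384 → 692 → 346 → 173 → 520 → 260 → 130 → 65 → 196 → 98 → 49 → 148 → 74 → 37 → 112 → 56 → 28 → 14 → 7 → 22 → 11 → 34 → 17 → 52 → 26 → 13 → 40 → 20 → 10 → 5 → 16 → 8 → 4 → 2 → 1
Total steps = 47

47 steps


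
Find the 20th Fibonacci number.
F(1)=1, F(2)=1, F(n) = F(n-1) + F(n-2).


Sequence: 1, 1, 2, 3, 5, 8, 13, 21, 34, 55, 89, 144, 233, 377, 610, 987, 1597, 2584, 4181, 6765
F(20) = 6765


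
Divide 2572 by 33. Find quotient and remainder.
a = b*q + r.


2572 = 33 * 77 + 31
Check: 2541 + 31 = 2572

q = 77, r = 31


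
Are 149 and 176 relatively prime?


Euclidean algorithm:
176 = 1 * 149 + 27
149 = 5 * 27 + 14
27 = 1 * 14 + 13
14 = 1 * 13 + 1
13 = 13 * 1 + 0
GCD(149, 176) = 1

Yes, coprime (GCD = 1)


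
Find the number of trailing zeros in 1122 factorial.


floor(1122/5) = 224
floor(1122/25) = 44
floor(1122/125) = 8
floor(1122/625) = 1
Total = 277

277 trailing zeros


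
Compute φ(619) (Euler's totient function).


619 = 619
Prime factors: 619
φ(619) = 619 × (1-1/619)
= 619 × 618/619 = 618

φ(619) = 618


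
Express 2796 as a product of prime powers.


2796 / 2 = 1398
1398 / 2 = 699
699 / 3 = 233
233 / 233 = 1
2796 = 2^2 × 3 × 233


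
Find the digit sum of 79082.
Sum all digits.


7 + 9 + 0 + 8 + 2 = 26


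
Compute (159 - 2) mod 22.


159 - 2 = 157
157 mod 22 = 3


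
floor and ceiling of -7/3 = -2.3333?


-7/3 = -2.3333
floor = -3
ceil = -2

floor = -3, ceil = -2


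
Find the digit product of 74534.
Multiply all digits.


7 × 4 × 5 × 3 × 4 = 1680


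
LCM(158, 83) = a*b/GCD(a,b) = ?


GCD(158, 83) = 1
LCM = 158*83/1 = 13114/1 = 13114

LCM = 13114


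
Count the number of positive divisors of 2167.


2167 = 11^1 × 197^1
d(2167) = (1+1) × (1+1) = 4

4 divisors


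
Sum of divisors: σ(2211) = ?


Divisors of 2211: 1, 3, 11, 33, 67, 201, 737, 2211
Sum = 1 + 3 + 11 + 33 + 67 + 201 + 737 + 2211 = 3264

σ(2211) = 3264


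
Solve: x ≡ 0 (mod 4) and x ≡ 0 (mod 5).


M = 4*5 = 20
M1 = M/4 = 5, M2 = M/5 = 4
M1^(-1) mod 4 = 1, M2^(-1) mod 5 = 4
x = 0*5*1 + 0*4*4 = 0
0 mod 20 = 0
Check: 0 mod 4 = 0 ✓, 0 mod 5 = 0 ✓

x ≡ 0 (mod 20)


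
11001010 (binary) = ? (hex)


11001010 (base 2) = 202 (decimal)
202 (decimal) = CA (base 16)


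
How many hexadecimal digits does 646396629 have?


646396629 in base 16 = 26873AD5
Number of digits = 8

8 digits (base 16)


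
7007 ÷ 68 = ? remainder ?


7007 = 68 * 103 + 3
Check: 7004 + 3 = 7007

q = 103, r = 3


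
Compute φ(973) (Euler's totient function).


973 = 7 × 139
Prime factors: 7, 139
φ(973) = 973 × (1-1/7) × (1-1/139)
= 973 × 6/7 × 138/139 = 828

φ(973) = 828


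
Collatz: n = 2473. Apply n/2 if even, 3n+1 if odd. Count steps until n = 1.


2473 → 7420 → 3710 → 1855 → 5566 → 2783 → 8350 → 4175 → 12526 → 6263 → 18790 → 9395 → 28186 → 14093 → 42280 → 21140 → 10570 → 5285 → 15856 → 7928 → 3964 → 1982 → 991 → 2974 → 1487 → 4462 → 2231 → 6694 → 3347 → 10042 → 5021 → 15064 → 7532 → 3766 → 1883 → 5650 → 2825 → 8476 → 4238 → 2119 → 6358 → 3179 → 9538 → 4769 → 14308 → 7154 → 3577 → 10732 → 5366 → 2683 → 8050 → 4025 → 12076 → 6038 → 3019 → 9058 → 4529 → 13588 → 6794 → 3397 → 10192 → 5096 → 2548 → 1274 → 637 → 1912 → 956 → 478 → 239 → 718 → 359 → 1078 → 539 → 1618 → 809 → 2428 → 1214 → 607 → 1822 → 911 → 2734 → 1367 → 4102 → 2051 → 6154 → 3077 → 9232 → 4616 → 2308 → 1154 → 577 → 1732 → 866 → 433 → 1300 → 650 → 325 → 976 → 488 → 244 → 122 → 61 → 184 → 92 → 46 → 23 → 70 → 35 → 106 → 53 → 160 → 80 → 40 → 20 → 10 → 5 → 16 → 8 → 4 → 2 → 1
Total steps = 120

120 steps


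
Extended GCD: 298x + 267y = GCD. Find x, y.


Tabular extended Euclidean (each row: r = 298*s + 267*t):
r=298, s=1, t=0
r=267, s=0, t=1
q=1: r=31, s=1, t=-1   [298*(1) + 267*(-1) = 31]
q=8: r=19, s=-8, t=9   [298*(-8) + 267*(9) = 19]
q=1: r=12, s=9, t=-10   [298*(9) + 267*(-10) = 12]
q=1: r=7, s=-17, t=19   [298*(-17) + 267*(19) = 7]
q=1: r=5, s=26, t=-29   [298*(26) + 267*(-29) = 5]
q=1: r=2, s=-43, t=48   [298*(-43) + 267*(48) = 2]
q=2: r=1, s=112, t=-125   [298*(112) + 267*(-125) = 1]
q=2: r=0, s=-267, t=298   [298*(-267) + 267*(298) = 0]
GCD = 1; from the row with r=1: x=112, y=-125
Check: 298*(112) + 267*(-125) = 33376 - 33375 = 1

GCD = 1, x = 112, y = -125


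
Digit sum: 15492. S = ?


1 + 5 + 4 + 9 + 2 = 21


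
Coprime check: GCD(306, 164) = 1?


Euclidean algorithm:
306 = 1 * 164 + 142
164 = 1 * 142 + 22
142 = 6 * 22 + 10
22 = 2 * 10 + 2
10 = 5 * 2 + 0
GCD(306, 164) = 2

No, not coprime (GCD = 2)


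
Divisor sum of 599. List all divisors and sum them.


Divisors of 599: 1, 599
Sum = 1 + 599 = 600

σ(599) = 600


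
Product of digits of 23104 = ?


2 × 3 × 1 × 0 × 4 = 0


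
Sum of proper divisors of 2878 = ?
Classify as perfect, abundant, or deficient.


Proper divisors: 1, 2, 1439
Sum = 1 + 2 + 1439 = 1442
1442 < 2878 → deficient

s(2878) = 1442 (deficient)


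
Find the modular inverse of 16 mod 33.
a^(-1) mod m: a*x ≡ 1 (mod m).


Use the extended Euclidean algorithm on (33, 16); each row r = 33*s + 16*t:
r=33, s=1, t=0
r=16, s=0, t=1
q=2: r=1, s=1, t=-2   [33*(1) + 16*(-2) = 1]
q=16: r=0, s=-16, t=33   [33*(-16) + 16*(33) = 0]
GCD = 1 with t = -2, so 16*(-2) ≡ 1 (mod 33)
Inverse = -2 mod 33 = 31
Check: 16 * 31 = 496 ≡ 1 (mod 33)

16^(-1) ≡ 31 (mod 33)


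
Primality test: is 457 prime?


Check divisors up to sqrt(457) = 21.3776
No divisors found.
457 is prime.

Yes, 457 is prime


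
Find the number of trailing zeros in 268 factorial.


floor(268/5) = 53
floor(268/25) = 10
floor(268/125) = 2
Total = 65

65 trailing zeros


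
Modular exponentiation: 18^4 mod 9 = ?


18^1 mod 9 = 0
18^2 mod 9 = 0
18^3 mod 9 = 0
18^4 mod 9 = 0


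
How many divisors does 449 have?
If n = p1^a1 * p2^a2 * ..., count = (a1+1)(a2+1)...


449 = 449^1
d(449) = (1+1) = 2

2 divisors


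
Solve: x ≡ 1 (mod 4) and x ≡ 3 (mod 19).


M = 4*19 = 76
M1 = M/4 = 19, M2 = M/19 = 4
M1^(-1) mod 4 = 3, M2^(-1) mod 19 = 5
x = 1*19*3 + 3*4*5 = 117
117 mod 76 = 41
Check: 41 mod 4 = 1 ✓, 41 mod 19 = 3 ✓

x ≡ 41 (mod 76)


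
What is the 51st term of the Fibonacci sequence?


Sequence: 1, 1, 2, 3, 5, 8, 13, 21, 34, 55, 89, 144, 233, 377, 610, 987, 1597, 2584, 4181, 6765, 10946, 17711, 28657, 46368, 75025, 121393, 196418, 317811, 514229, 832040, 1346269, 2178309, 3524578, 5702887, 9227465, 14930352, 24157817, 39088169, 63245986, 102334155, 165580141, 267914296, 433494437, 701408733, 1134903170, 1836311903, 2971215073, 4807526976, 7778742049, 12586269025, 20365011074
F(51) = 20365011074


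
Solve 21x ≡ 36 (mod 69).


GCD(21, 69) = 3 divides 36
Divide: 7x ≡ 12 (mod 23)
x ≡ 5 (mod 23)


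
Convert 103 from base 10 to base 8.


103 (base 10) = 103 (decimal)
103 (decimal) = 147 (base 8)


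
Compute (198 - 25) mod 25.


198 - 25 = 173
173 mod 25 = 23


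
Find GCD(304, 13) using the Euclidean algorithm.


304 = 23 * 13 + 5
13 = 2 * 5 + 3
5 = 1 * 3 + 2
3 = 1 * 2 + 1
2 = 2 * 1 + 0
GCD = 1


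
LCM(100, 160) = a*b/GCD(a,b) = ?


GCD(100, 160) = 20
LCM = 100*160/20 = 16000/20 = 800

LCM = 800


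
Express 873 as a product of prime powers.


873 / 3 = 291
291 / 3 = 97
97 / 97 = 1
873 = 3^2 × 97


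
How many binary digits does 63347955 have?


63347955 in base 2 = 11110001101001110011110011
Number of digits = 26

26 digits (base 2)


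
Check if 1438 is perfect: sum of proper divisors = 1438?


Proper divisors of 1438: 1, 2, 719
Sum = 1 + 2 + 719 = 722

No, 1438 is not perfect (722 ≠ 1438)


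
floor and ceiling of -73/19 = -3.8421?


-73/19 = -3.8421
floor = -4
ceil = -3

floor = -4, ceil = -3


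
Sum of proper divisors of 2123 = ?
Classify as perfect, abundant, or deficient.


Proper divisors: 1, 11, 193
Sum = 1 + 11 + 193 = 205
205 < 2123 → deficient

s(2123) = 205 (deficient)


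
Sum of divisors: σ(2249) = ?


Divisors of 2249: 1, 13, 173, 2249
Sum = 1 + 13 + 173 + 2249 = 2436

σ(2249) = 2436


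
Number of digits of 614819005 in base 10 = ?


614819005 has 9 digits in base 10
floor(log10(614819005)) + 1 = floor(8.7887) + 1 = 9

9 digits (base 10)


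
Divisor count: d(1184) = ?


1184 = 2^5 × 37^1
d(1184) = (5+1) × (1+1) = 12

12 divisors


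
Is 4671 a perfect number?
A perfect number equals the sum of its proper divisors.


Proper divisors of 4671: 1, 3, 9, 27, 173, 519, 1557
Sum = 1 + 3 + 9 + 27 + 173 + 519 + 1557 = 2289

No, 4671 is not perfect (2289 ≠ 4671)


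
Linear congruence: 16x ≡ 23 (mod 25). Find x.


GCD(16, 25) = 1, unique solution
a^(-1) mod 25 = 11
x = 11 * 23 mod 25 = 3

x ≡ 3 (mod 25)


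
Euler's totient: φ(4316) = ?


4316 = 2^2 × 13 × 83
Prime factors: 2, 13, 83
φ(4316) = 4316 × (1-1/2) × (1-1/13) × (1-1/83)
= 4316 × 1/2 × 12/13 × 82/83 = 1968

φ(4316) = 1968


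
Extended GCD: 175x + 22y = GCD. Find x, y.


Tabular extended Euclidean (each row: r = 175*s + 22*t):
r=175, s=1, t=0
r=22, s=0, t=1
q=7: r=21, s=1, t=-7   [175*(1) + 22*(-7) = 21]
q=1: r=1, s=-1, t=8   [175*(-1) + 22*(8) = 1]
q=21: r=0, s=22, t=-175   [175*(22) + 22*(-175) = 0]
GCD = 1; from the row with r=1: x=-1, y=8
Check: 175*(-1) + 22*(8) = -175 + 176 = 1

GCD = 1, x = -1, y = 8


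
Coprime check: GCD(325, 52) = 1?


Euclidean algorithm:
325 = 6 * 52 + 13
52 = 4 * 13 + 0
GCD(325, 52) = 13

No, not coprime (GCD = 13)


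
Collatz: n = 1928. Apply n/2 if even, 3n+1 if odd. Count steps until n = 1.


1928 → 964 → 482 → 241 → 724 → 362 → 181 → 544 → 272 → 136 → 68 → 34 → 17 → 52 → 26 → 13 → 40 → 20 → 10 → 5 → 16 → 8 → 4 → 2 → 1
Total steps = 24

24 steps


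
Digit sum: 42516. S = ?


4 + 2 + 5 + 1 + 6 = 18


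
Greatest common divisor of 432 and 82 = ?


432 = 5 * 82 + 22
82 = 3 * 22 + 16
22 = 1 * 16 + 6
16 = 2 * 6 + 4
6 = 1 * 4 + 2
4 = 2 * 2 + 0
GCD = 2


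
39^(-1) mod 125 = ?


Use the extended Euclidean algorithm on (125, 39); each row r = 125*s + 39*t:
r=125, s=1, t=0
r=39, s=0, t=1
q=3: r=8, s=1, t=-3   [125*(1) + 39*(-3) = 8]
q=4: r=7, s=-4, t=13   [125*(-4) + 39*(13) = 7]
q=1: r=1, s=5, t=-16   [125*(5) + 39*(-16) = 1]
q=7: r=0, s=-39, t=125   [125*(-39) + 39*(125) = 0]
GCD = 1 with t = -16, so 39*(-16) ≡ 1 (mod 125)
Inverse = -16 mod 125 = 109
Check: 39 * 109 = 4251 ≡ 1 (mod 125)

39^(-1) ≡ 109 (mod 125)


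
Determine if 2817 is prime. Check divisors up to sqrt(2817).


2817 / 3 = 939 (exact division)
2817 is NOT prime.

No, 2817 is not prime


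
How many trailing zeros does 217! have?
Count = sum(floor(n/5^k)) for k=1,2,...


floor(217/5) = 43
floor(217/25) = 8
floor(217/125) = 1
Total = 52

52 trailing zeros


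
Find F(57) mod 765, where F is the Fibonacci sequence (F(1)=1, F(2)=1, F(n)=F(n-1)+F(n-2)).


F(k) mod 765 for k=1..57:
1, 1, 2, 3, 5, 8, 13, 21, 34, 55, 89, 144, 233, 377, 610, 222, 67, 289, 356, 645, 236, 116, 352, 468, 55, 523, 578, 336, 149, 485, 634, 354, 223, 577, 35, 612, 647, 494, 376, 105, 481, 586, 302, 123, 425, 548, 208, 756, 199, 190, 389, 579, 203, 17, 220, 237, 457
F(57) mod 765 = 457


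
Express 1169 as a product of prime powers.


1169 / 7 = 167
167 / 167 = 1
1169 = 7 × 167


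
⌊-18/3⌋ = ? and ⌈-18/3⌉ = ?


-18/3 = -6.0000
floor = -6
ceil = -6

floor = -6, ceil = -6


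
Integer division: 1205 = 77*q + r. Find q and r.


1205 = 77 * 15 + 50
Check: 1155 + 50 = 1205

q = 15, r = 50


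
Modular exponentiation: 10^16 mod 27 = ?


10^1 mod 27 = 10
10^2 mod 27 = 19
10^3 mod 27 = 1
10^4 mod 27 = 10
10^5 mod 27 = 19
10^6 mod 27 = 1
10^7 mod 27 = 10
10^8 mod 27 = 19
10^9 mod 27 = 1
10^10 mod 27 = 10
10^11 mod 27 = 19
10^12 mod 27 = 1
10^13 mod 27 = 10
10^14 mod 27 = 19
10^15 mod 27 = 1
10^16 mod 27 = 10


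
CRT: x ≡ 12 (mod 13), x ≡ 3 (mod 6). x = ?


M = 13*6 = 78
M1 = M/13 = 6, M2 = M/6 = 13
M1^(-1) mod 13 = 11, M2^(-1) mod 6 = 1
x = 12*6*11 + 3*13*1 = 831
831 mod 78 = 51
Check: 51 mod 13 = 12 ✓, 51 mod 6 = 3 ✓

x ≡ 51 (mod 78)


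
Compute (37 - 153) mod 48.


37 - 153 = -116
-116 mod 48 = 28


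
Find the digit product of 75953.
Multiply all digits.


7 × 5 × 9 × 5 × 3 = 4725


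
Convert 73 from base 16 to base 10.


73 (base 16) = 115 (decimal)
115 (decimal) = 115 (base 10)


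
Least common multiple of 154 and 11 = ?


GCD(154, 11) = 11
LCM = 154*11/11 = 1694/11 = 154

LCM = 154


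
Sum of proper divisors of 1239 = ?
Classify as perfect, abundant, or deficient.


Proper divisors: 1, 3, 7, 21, 59, 177, 413
Sum = 1 + 3 + 7 + 21 + 59 + 177 + 413 = 681
681 < 1239 → deficient

s(1239) = 681 (deficient)


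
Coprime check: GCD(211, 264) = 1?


Euclidean algorithm:
264 = 1 * 211 + 53
211 = 3 * 53 + 52
53 = 1 * 52 + 1
52 = 52 * 1 + 0
GCD(211, 264) = 1

Yes, coprime (GCD = 1)


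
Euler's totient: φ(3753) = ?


3753 = 3^3 × 139
Prime factors: 3, 139
φ(3753) = 3753 × (1-1/3) × (1-1/139)
= 3753 × 2/3 × 138/139 = 2484

φ(3753) = 2484


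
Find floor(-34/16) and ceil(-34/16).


-34/16 = -2.1250
floor = -3
ceil = -2

floor = -3, ceil = -2


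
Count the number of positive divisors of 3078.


3078 = 2^1 × 3^4 × 19^1
d(3078) = (1+1) × (4+1) × (1+1) = 20

20 divisors


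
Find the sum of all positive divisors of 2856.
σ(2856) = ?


Divisors of 2856: 1, 2, 3, 4, 6, 7, 8, 12, 14, 17, 21, 24, 28, 34, 42, 51, 56, 68, 84, 102, 119, 136, 168, 204, 238, 357, 408, 476, 714, 952, 1428, 2856
Sum = 1 + 2 + 3 + 4 + 6 + 7 + 8 + 12 + 14 + 17 + 21 + 24 + 28 + 34 + 42 + 51 + 56 + 68 + 84 + 102 + 119 + 136 + 168 + 204 + 238 + 357 + 408 + 476 + 714 + 952 + 1428 + 2856 = 8640

σ(2856) = 8640


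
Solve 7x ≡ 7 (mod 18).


GCD(7, 18) = 1, unique solution
a^(-1) mod 18 = 13
x = 13 * 7 mod 18 = 1

x ≡ 1 (mod 18)


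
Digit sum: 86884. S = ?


8 + 6 + 8 + 8 + 4 = 34


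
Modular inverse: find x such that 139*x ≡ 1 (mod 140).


Use the extended Euclidean algorithm on (140, 139); each row r = 140*s + 139*t:
r=140, s=1, t=0
r=139, s=0, t=1
q=1: r=1, s=1, t=-1   [140*(1) + 139*(-1) = 1]
q=139: r=0, s=-139, t=140   [140*(-139) + 139*(140) = 0]
GCD = 1 with t = -1, so 139*(-1) ≡ 1 (mod 140)
Inverse = -1 mod 140 = 139
Check: 139 * 139 = 19321 ≡ 1 (mod 140)

139^(-1) ≡ 139 (mod 140)


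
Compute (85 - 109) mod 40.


85 - 109 = -24
-24 mod 40 = 16


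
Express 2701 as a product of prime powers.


2701 / 37 = 73
73 / 73 = 1
2701 = 37 × 73


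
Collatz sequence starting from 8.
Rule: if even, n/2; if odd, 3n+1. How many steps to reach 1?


8 → 4 → 2 → 1
Total steps = 3

3 steps


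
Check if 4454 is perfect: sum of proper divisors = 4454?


Proper divisors of 4454: 1, 2, 17, 34, 131, 262, 2227
Sum = 1 + 2 + 17 + 34 + 131 + 262 + 2227 = 2674

No, 4454 is not perfect (2674 ≠ 4454)


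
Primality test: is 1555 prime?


1555 / 5 = 311 (exact division)
1555 is NOT prime.

No, 1555 is not prime


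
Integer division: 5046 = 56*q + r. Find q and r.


5046 = 56 * 90 + 6
Check: 5040 + 6 = 5046

q = 90, r = 6


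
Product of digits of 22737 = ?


2 × 2 × 7 × 3 × 7 = 588


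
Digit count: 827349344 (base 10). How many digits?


827349344 has 9 digits in base 10
floor(log10(827349344)) + 1 = floor(8.9177) + 1 = 9

9 digits (base 10)


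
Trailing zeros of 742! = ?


floor(742/5) = 148
floor(742/25) = 29
floor(742/125) = 5
floor(742/625) = 1
Total = 183

183 trailing zeros


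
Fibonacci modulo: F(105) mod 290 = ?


F(k) mod 290 for k=1..105:
1, 1, 2, 3, 5, 8, 13, 21, 34, 55, 89, 144, 233, 87, 30, 117, 147, 264, 121, 95, 216, 21, 237, 258, 205, 173, 88, 261, 59, 30, 89, 119, 208, 37, 245, 282, 237, 229, 176, 115, 1, 116, 117, 233, 60, 3, 63, 66, 129, 195, 34, 229, 263, 202, 175, 87, 262, 59, 31, 90, 121, 211, 42, 253, 5, 258, 263, 231, 204, 145, 59, 204, 263, 177, 150, 37, 187, 224, 121, 55, 176, 231, 117, 58, 175, 233, 118, 61, 179, 240, 129, 79, 208, 287, 205, 202, 117, 29, 146, 175, 31, 206, 237, 153, 100
F(105) mod 290 = 100


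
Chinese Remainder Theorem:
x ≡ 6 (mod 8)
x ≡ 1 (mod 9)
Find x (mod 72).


M = 8*9 = 72
M1 = M/8 = 9, M2 = M/9 = 8
M1^(-1) mod 8 = 1, M2^(-1) mod 9 = 8
x = 6*9*1 + 1*8*8 = 118
118 mod 72 = 46
Check: 46 mod 8 = 6 ✓, 46 mod 9 = 1 ✓

x ≡ 46 (mod 72)


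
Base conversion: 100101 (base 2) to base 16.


100101 (base 2) = 37 (decimal)
37 (decimal) = 25 (base 16)


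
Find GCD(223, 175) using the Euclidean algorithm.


223 = 1 * 175 + 48
175 = 3 * 48 + 31
48 = 1 * 31 + 17
31 = 1 * 17 + 14
17 = 1 * 14 + 3
14 = 4 * 3 + 2
3 = 1 * 2 + 1
2 = 2 * 1 + 0
GCD = 1


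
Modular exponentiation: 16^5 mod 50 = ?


16^1 mod 50 = 16
16^2 mod 50 = 6
16^3 mod 50 = 46
16^4 mod 50 = 36
16^5 mod 50 = 26


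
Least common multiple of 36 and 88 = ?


GCD(36, 88) = 4
LCM = 36*88/4 = 3168/4 = 792

LCM = 792


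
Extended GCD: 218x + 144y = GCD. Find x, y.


Tabular extended Euclidean (each row: r = 218*s + 144*t):
r=218, s=1, t=0
r=144, s=0, t=1
q=1: r=74, s=1, t=-1   [218*(1) + 144*(-1) = 74]
q=1: r=70, s=-1, t=2   [218*(-1) + 144*(2) = 70]
q=1: r=4, s=2, t=-3   [218*(2) + 144*(-3) = 4]
q=17: r=2, s=-35, t=53   [218*(-35) + 144*(53) = 2]
q=2: r=0, s=72, t=-109   [218*(72) + 144*(-109) = 0]
GCD = 2; from the row with r=2: x=-35, y=53
Check: 218*(-35) + 144*(53) = -7630 + 7632 = 2

GCD = 2, x = -35, y = 53


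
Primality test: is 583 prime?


583 / 11 = 53 (exact division)
583 is NOT prime.

No, 583 is not prime


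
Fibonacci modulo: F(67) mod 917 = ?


F(k) mod 917 for k=1..67:
1, 1, 2, 3, 5, 8, 13, 21, 34, 55, 89, 144, 233, 377, 610, 70, 680, 750, 513, 346, 859, 288, 230, 518, 748, 349, 180, 529, 709, 321, 113, 434, 547, 64, 611, 675, 369, 127, 496, 623, 202, 825, 110, 18, 128, 146, 274, 420, 694, 197, 891, 171, 145, 316, 461, 777, 321, 181, 502, 683, 268, 34, 302, 336, 638, 57, 695
F(67) mod 917 = 695


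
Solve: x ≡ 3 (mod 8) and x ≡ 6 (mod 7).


M = 8*7 = 56
M1 = M/8 = 7, M2 = M/7 = 8
M1^(-1) mod 8 = 7, M2^(-1) mod 7 = 1
x = 3*7*7 + 6*8*1 = 195
195 mod 56 = 27
Check: 27 mod 8 = 3 ✓, 27 mod 7 = 6 ✓

x ≡ 27 (mod 56)


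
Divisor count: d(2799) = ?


2799 = 3^2 × 311^1
d(2799) = (2+1) × (1+1) = 6

6 divisors


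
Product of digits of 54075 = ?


5 × 4 × 0 × 7 × 5 = 0


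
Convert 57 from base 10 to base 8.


57 (base 10) = 57 (decimal)
57 (decimal) = 71 (base 8)


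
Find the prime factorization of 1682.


1682 / 2 = 841
841 / 29 = 29
29 / 29 = 1
1682 = 2 × 29^2


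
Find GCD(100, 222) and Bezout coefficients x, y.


Tabular extended Euclidean (each row: r = 100*s + 222*t):
r=100, s=1, t=0
r=222, s=0, t=1
q=0: r=100, s=1, t=0   [100*(1) + 222*(0) = 100]
q=2: r=22, s=-2, t=1   [100*(-2) + 222*(1) = 22]
q=4: r=12, s=9, t=-4   [100*(9) + 222*(-4) = 12]
q=1: r=10, s=-11, t=5   [100*(-11) + 222*(5) = 10]
q=1: r=2, s=20, t=-9   [100*(20) + 222*(-9) = 2]
q=5: r=0, s=-111, t=50   [100*(-111) + 222*(50) = 0]
GCD = 2; from the row with r=2: x=20, y=-9
Check: 100*(20) + 222*(-9) = 2000 - 1998 = 2

GCD = 2, x = 20, y = -9


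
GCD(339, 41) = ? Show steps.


339 = 8 * 41 + 11
41 = 3 * 11 + 8
11 = 1 * 8 + 3
8 = 2 * 3 + 2
3 = 1 * 2 + 1
2 = 2 * 1 + 0
GCD = 1


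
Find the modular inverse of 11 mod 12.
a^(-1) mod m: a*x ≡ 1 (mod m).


Use the extended Euclidean algorithm on (12, 11); each row r = 12*s + 11*t:
r=12, s=1, t=0
r=11, s=0, t=1
q=1: r=1, s=1, t=-1   [12*(1) + 11*(-1) = 1]
q=11: r=0, s=-11, t=12   [12*(-11) + 11*(12) = 0]
GCD = 1 with t = -1, so 11*(-1) ≡ 1 (mod 12)
Inverse = -1 mod 12 = 11
Check: 11 * 11 = 121 ≡ 1 (mod 12)

11^(-1) ≡ 11 (mod 12)


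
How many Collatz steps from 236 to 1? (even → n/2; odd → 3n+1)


236 → 118 → 59 → 178 → 89 → 268 → 134 → 67 → 202 → 101 → 304 → 152 → 76 → 38 → 19 → 58 → 29 → 88 → 44 → 22 → 11 → 34 → 17 → 52 → 26 → 13 → 40 → 20 → 10 → 5 → 16 → 8 → 4 → 2 → 1
Total steps = 34

34 steps


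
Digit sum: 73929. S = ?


7 + 3 + 9 + 2 + 9 = 30


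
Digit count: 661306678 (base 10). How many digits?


661306678 has 9 digits in base 10
floor(log10(661306678)) + 1 = floor(8.8204) + 1 = 9

9 digits (base 10)


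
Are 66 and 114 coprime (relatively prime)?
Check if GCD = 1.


Euclidean algorithm:
114 = 1 * 66 + 48
66 = 1 * 48 + 18
48 = 2 * 18 + 12
18 = 1 * 12 + 6
12 = 2 * 6 + 0
GCD(66, 114) = 6

No, not coprime (GCD = 6)


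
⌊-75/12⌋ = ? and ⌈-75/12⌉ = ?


-75/12 = -6.2500
floor = -7
ceil = -6

floor = -7, ceil = -6


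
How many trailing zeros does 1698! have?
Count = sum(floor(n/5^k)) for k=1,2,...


floor(1698/5) = 339
floor(1698/25) = 67
floor(1698/125) = 13
floor(1698/625) = 2
Total = 421

421 trailing zeros


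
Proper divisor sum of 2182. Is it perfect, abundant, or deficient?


Proper divisors: 1, 2, 1091
Sum = 1 + 2 + 1091 = 1094
1094 < 2182 → deficient

s(2182) = 1094 (deficient)


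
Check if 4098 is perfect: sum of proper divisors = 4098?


Proper divisors of 4098: 1, 2, 3, 6, 683, 1366, 2049
Sum = 1 + 2 + 3 + 6 + 683 + 1366 + 2049 = 4110

No, 4098 is not perfect (4110 ≠ 4098)


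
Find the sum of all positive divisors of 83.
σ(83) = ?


Divisors of 83: 1, 83
Sum = 1 + 83 = 84

σ(83) = 84


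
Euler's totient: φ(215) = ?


215 = 5 × 43
Prime factors: 5, 43
φ(215) = 215 × (1-1/5) × (1-1/43)
= 215 × 4/5 × 42/43 = 168

φ(215) = 168


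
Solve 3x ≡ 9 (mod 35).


GCD(3, 35) = 1, unique solution
a^(-1) mod 35 = 12
x = 12 * 9 mod 35 = 3

x ≡ 3 (mod 35)


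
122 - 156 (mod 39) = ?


122 - 156 = -34
-34 mod 39 = 5


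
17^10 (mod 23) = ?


17^1 mod 23 = 17
17^2 mod 23 = 13
17^3 mod 23 = 14
17^4 mod 23 = 8
17^5 mod 23 = 21
17^6 mod 23 = 12
17^7 mod 23 = 20
17^8 mod 23 = 18
17^9 mod 23 = 7
17^10 mod 23 = 4


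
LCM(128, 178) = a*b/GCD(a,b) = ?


GCD(128, 178) = 2
LCM = 128*178/2 = 22784/2 = 11392

LCM = 11392


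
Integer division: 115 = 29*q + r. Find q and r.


115 = 29 * 3 + 28
Check: 87 + 28 = 115

q = 3, r = 28


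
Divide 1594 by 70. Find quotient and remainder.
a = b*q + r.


1594 = 70 * 22 + 54
Check: 1540 + 54 = 1594

q = 22, r = 54


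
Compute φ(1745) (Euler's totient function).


1745 = 5 × 349
Prime factors: 5, 349
φ(1745) = 1745 × (1-1/5) × (1-1/349)
= 1745 × 4/5 × 348/349 = 1392

φ(1745) = 1392


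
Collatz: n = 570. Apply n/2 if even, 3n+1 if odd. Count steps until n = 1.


570 → 285 → 856 → 428 → 214 → 107 → 322 → 161 → 484 → 242 → 121 → 364 → 182 → 91 → 274 → 137 → 412 → 206 → 103 → 310 → 155 → 466 → 233 → 700 → 350 → 175 → 526 → 263 → 790 → 395 → 1186 → 593 → 1780 → 890 → 445 → 1336 → 668 → 334 → 167 → 502 → 251 → 754 → 377 → 1132 → 566 → 283 → 850 → 425 → 1276 → 638 → 319 → 958 → 479 → 1438 → 719 → 2158 → 1079 → 3238 → 1619 → 4858 → 2429 → 7288 → 3644 → 1822 → 911 → 2734 → 1367 → 4102 → 2051 → 6154 → 3077 → 9232 → 4616 → 2308 → 1154 → 577 → 1732 → 866 → 433 → 1300 → 650 → 325 → 976 → 488 → 244 → 122 → 61 → 184 → 92 → 46 → 23 → 70 → 35 → 106 → 53 → 160 → 80 → 40 → 20 → 10 → 5 → 16 → 8 → 4 → 2 → 1
Total steps = 105

105 steps


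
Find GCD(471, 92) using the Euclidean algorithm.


471 = 5 * 92 + 11
92 = 8 * 11 + 4
11 = 2 * 4 + 3
4 = 1 * 3 + 1
3 = 3 * 1 + 0
GCD = 1


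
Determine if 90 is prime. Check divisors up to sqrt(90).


90 / 2 = 45 (exact division)
90 is NOT prime.

No, 90 is not prime


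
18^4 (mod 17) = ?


18^1 mod 17 = 1
18^2 mod 17 = 1
18^3 mod 17 = 1
18^4 mod 17 = 1


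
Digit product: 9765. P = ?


9 × 7 × 6 × 5 = 1890


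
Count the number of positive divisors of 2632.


2632 = 2^3 × 7^1 × 47^1
d(2632) = (3+1) × (1+1) × (1+1) = 16

16 divisors


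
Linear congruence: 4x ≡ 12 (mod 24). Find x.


GCD(4, 24) = 4 divides 12
Divide: 1x ≡ 3 (mod 6)
x ≡ 3 (mod 6)


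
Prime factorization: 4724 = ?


4724 / 2 = 2362
2362 / 2 = 1181
1181 / 1181 = 1
4724 = 2^2 × 1181


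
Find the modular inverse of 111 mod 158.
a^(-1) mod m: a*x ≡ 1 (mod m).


Use the extended Euclidean algorithm on (158, 111); each row r = 158*s + 111*t:
r=158, s=1, t=0
r=111, s=0, t=1
q=1: r=47, s=1, t=-1   [158*(1) + 111*(-1) = 47]
q=2: r=17, s=-2, t=3   [158*(-2) + 111*(3) = 17]
q=2: r=13, s=5, t=-7   [158*(5) + 111*(-7) = 13]
q=1: r=4, s=-7, t=10   [158*(-7) + 111*(10) = 4]
q=3: r=1, s=26, t=-37   [158*(26) + 111*(-37) = 1]
q=4: r=0, s=-111, t=158   [158*(-111) + 111*(158) = 0]
GCD = 1 with t = -37, so 111*(-37) ≡ 1 (mod 158)
Inverse = -37 mod 158 = 121
Check: 111 * 121 = 13431 ≡ 1 (mod 158)

111^(-1) ≡ 121 (mod 158)


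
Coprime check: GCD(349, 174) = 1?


Euclidean algorithm:
349 = 2 * 174 + 1
174 = 174 * 1 + 0
GCD(349, 174) = 1

Yes, coprime (GCD = 1)


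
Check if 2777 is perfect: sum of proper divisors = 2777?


Proper divisors of 2777: 1
Sum = 1 = 1

No, 2777 is not perfect (1 ≠ 2777)


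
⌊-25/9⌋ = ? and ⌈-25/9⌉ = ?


-25/9 = -2.7778
floor = -3
ceil = -2

floor = -3, ceil = -2


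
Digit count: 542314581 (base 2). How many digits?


542314581 in base 2 = 100000010100110001000001010101
Number of digits = 30

30 digits (base 2)


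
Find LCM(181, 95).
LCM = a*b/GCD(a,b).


GCD(181, 95) = 1
LCM = 181*95/1 = 17195/1 = 17195

LCM = 17195


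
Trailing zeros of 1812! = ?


floor(1812/5) = 362
floor(1812/25) = 72
floor(1812/125) = 14
floor(1812/625) = 2
Total = 450

450 trailing zeros


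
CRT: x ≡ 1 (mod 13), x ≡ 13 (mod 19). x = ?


M = 13*19 = 247
M1 = M/13 = 19, M2 = M/19 = 13
M1^(-1) mod 13 = 11, M2^(-1) mod 19 = 3
x = 1*19*11 + 13*13*3 = 716
716 mod 247 = 222
Check: 222 mod 13 = 1 ✓, 222 mod 19 = 13 ✓

x ≡ 222 (mod 247)


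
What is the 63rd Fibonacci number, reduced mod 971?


F(k) mod 971 for k=1..63:
1, 1, 2, 3, 5, 8, 13, 21, 34, 55, 89, 144, 233, 377, 610, 16, 626, 642, 297, 939, 265, 233, 498, 731, 258, 18, 276, 294, 570, 864, 463, 356, 819, 204, 52, 256, 308, 564, 872, 465, 366, 831, 226, 86, 312, 398, 710, 137, 847, 13, 860, 873, 762, 664, 455, 148, 603, 751, 383, 163, 546, 709, 284
F(63) mod 971 = 284
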